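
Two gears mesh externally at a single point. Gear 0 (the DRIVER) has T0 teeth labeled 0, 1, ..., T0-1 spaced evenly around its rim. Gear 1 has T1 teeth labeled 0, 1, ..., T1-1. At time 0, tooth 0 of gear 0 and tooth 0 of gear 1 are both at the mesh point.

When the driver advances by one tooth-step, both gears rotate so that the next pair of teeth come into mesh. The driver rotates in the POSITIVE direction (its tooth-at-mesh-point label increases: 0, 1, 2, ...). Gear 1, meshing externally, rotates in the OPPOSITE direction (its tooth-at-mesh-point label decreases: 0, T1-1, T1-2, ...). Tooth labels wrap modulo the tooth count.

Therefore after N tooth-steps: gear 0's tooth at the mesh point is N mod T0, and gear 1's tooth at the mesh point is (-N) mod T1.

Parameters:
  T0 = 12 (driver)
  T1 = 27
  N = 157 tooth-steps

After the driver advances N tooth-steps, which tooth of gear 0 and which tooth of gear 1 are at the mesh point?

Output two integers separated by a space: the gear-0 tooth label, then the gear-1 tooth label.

Answer: 1 5

Derivation:
Gear 0 (driver, T0=12): tooth at mesh = N mod T0
  157 = 13 * 12 + 1, so 157 mod 12 = 1
  gear 0 tooth = 1
Gear 1 (driven, T1=27): tooth at mesh = (-N) mod T1
  157 = 5 * 27 + 22, so 157 mod 27 = 22
  (-157) mod 27 = (-22) mod 27 = 27 - 22 = 5
Mesh after 157 steps: gear-0 tooth 1 meets gear-1 tooth 5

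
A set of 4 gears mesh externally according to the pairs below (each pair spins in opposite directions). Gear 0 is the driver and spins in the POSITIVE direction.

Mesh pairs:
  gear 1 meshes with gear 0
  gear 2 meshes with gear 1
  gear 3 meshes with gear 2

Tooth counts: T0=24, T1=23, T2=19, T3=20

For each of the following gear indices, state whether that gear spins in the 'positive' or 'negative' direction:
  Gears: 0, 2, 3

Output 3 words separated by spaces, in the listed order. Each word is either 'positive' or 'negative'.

Gear 0 (driver): positive (depth 0)
  gear 1: meshes with gear 0 -> depth 1 -> negative (opposite of gear 0)
  gear 2: meshes with gear 1 -> depth 2 -> positive (opposite of gear 1)
  gear 3: meshes with gear 2 -> depth 3 -> negative (opposite of gear 2)
Queried indices 0, 2, 3 -> positive, positive, negative

Answer: positive positive negative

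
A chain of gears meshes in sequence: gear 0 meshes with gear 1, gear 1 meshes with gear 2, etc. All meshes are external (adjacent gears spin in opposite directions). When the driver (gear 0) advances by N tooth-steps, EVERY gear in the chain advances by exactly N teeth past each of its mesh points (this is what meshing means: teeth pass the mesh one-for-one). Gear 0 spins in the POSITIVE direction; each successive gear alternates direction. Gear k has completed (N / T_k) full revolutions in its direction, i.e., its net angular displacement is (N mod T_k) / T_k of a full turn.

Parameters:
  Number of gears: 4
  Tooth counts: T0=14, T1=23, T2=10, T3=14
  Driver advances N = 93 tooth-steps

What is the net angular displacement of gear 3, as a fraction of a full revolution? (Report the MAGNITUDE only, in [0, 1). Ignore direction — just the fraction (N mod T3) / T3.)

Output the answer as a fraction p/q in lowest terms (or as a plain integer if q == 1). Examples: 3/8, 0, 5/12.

Answer: 9/14

Derivation:
Chain of 4 gears, tooth counts: [14, 23, 10, 14]
  gear 0: T0=14, direction=positive, advance = 93 mod 14 = 9 teeth = 9/14 turn
  gear 1: T1=23, direction=negative, advance = 93 mod 23 = 1 teeth = 1/23 turn
  gear 2: T2=10, direction=positive, advance = 93 mod 10 = 3 teeth = 3/10 turn
  gear 3: T3=14, direction=negative, advance = 93 mod 14 = 9 teeth = 9/14 turn
Gear 3: 93 mod 14 = 9
Fraction = 9 / 14 = 9/14 (gcd(9,14)=1) = 9/14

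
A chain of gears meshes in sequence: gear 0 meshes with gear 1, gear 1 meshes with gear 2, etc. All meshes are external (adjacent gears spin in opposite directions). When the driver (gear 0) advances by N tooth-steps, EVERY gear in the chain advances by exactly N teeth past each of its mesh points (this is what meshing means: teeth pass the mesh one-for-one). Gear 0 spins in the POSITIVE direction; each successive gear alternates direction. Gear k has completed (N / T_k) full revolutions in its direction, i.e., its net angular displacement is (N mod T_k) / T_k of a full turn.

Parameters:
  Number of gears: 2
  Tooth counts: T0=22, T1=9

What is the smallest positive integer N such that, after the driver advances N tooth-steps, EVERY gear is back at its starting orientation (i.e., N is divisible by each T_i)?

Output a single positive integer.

Gear k returns to start when N is a multiple of T_k.
All gears at start simultaneously when N is a common multiple of [22, 9]; the smallest such N is lcm(22, 9).
Start: lcm = T0 = 22
Fold in T1=9: gcd(22, 9) = 1; lcm(22, 9) = 22 * 9 / 1 = 198 / 1 = 198
Full cycle length = 198

Answer: 198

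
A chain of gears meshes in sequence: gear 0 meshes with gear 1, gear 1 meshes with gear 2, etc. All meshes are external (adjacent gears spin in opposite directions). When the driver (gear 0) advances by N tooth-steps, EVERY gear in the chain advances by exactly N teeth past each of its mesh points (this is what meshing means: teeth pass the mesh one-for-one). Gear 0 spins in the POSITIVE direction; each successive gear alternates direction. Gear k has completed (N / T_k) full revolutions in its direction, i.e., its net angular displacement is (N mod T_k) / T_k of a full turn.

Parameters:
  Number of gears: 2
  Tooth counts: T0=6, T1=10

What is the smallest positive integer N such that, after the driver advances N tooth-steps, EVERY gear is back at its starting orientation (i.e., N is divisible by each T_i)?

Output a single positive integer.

Answer: 30

Derivation:
Gear k returns to start when N is a multiple of T_k.
All gears at start simultaneously when N is a common multiple of [6, 10]; the smallest such N is lcm(6, 10).
Start: lcm = T0 = 6
Fold in T1=10: gcd(6, 10) = 2; lcm(6, 10) = 6 * 10 / 2 = 60 / 2 = 30
Full cycle length = 30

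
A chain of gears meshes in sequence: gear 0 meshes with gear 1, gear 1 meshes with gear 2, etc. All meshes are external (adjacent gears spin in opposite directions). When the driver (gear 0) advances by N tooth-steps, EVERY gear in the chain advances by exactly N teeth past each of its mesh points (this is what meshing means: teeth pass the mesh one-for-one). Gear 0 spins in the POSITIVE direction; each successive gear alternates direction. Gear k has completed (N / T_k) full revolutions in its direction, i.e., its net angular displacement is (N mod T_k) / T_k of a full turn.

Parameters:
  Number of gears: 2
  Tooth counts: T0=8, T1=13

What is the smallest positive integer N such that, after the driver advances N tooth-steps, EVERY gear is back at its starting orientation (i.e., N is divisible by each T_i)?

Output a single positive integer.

Gear k returns to start when N is a multiple of T_k.
All gears at start simultaneously when N is a common multiple of [8, 13]; the smallest such N is lcm(8, 13).
Start: lcm = T0 = 8
Fold in T1=13: gcd(8, 13) = 1; lcm(8, 13) = 8 * 13 / 1 = 104 / 1 = 104
Full cycle length = 104

Answer: 104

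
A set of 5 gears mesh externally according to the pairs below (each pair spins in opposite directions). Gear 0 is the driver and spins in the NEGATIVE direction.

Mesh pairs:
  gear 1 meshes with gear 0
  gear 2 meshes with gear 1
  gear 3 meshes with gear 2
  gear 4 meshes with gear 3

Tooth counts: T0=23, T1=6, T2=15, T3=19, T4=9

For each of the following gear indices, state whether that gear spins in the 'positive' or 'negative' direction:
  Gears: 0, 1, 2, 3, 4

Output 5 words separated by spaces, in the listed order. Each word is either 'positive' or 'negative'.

Gear 0 (driver): negative (depth 0)
  gear 1: meshes with gear 0 -> depth 1 -> positive (opposite of gear 0)
  gear 2: meshes with gear 1 -> depth 2 -> negative (opposite of gear 1)
  gear 3: meshes with gear 2 -> depth 3 -> positive (opposite of gear 2)
  gear 4: meshes with gear 3 -> depth 4 -> negative (opposite of gear 3)
Queried indices 0, 1, 2, 3, 4 -> negative, positive, negative, positive, negative

Answer: negative positive negative positive negative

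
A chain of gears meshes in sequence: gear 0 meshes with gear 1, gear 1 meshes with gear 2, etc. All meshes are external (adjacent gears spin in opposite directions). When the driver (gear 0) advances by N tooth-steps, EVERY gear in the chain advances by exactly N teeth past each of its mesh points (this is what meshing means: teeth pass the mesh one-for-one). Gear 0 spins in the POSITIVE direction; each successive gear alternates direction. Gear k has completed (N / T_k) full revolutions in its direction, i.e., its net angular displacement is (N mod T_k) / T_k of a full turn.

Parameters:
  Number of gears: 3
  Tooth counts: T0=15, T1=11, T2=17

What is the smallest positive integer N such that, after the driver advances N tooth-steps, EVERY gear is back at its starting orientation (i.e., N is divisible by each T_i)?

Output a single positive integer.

Answer: 2805

Derivation:
Gear k returns to start when N is a multiple of T_k.
All gears at start simultaneously when N is a common multiple of [15, 11, 17]; the smallest such N is lcm(15, 11, 17).
Start: lcm = T0 = 15
Fold in T1=11: gcd(15, 11) = 1; lcm(15, 11) = 15 * 11 / 1 = 165 / 1 = 165
Fold in T2=17: gcd(165, 17) = 1; lcm(165, 17) = 165 * 17 / 1 = 2805 / 1 = 2805
Full cycle length = 2805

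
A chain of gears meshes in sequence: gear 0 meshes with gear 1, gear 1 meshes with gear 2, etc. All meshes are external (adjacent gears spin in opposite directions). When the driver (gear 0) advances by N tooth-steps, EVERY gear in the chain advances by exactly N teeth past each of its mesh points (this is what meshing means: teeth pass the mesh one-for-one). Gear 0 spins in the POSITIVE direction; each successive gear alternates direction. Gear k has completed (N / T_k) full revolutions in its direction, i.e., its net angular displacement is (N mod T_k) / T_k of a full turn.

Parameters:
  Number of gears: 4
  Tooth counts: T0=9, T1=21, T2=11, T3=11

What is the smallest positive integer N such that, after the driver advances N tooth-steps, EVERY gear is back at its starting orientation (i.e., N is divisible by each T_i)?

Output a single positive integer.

Answer: 693

Derivation:
Gear k returns to start when N is a multiple of T_k.
All gears at start simultaneously when N is a common multiple of [9, 21, 11, 11]; the smallest such N is lcm(9, 21, 11, 11).
Start: lcm = T0 = 9
Fold in T1=21: gcd(9, 21) = 3; lcm(9, 21) = 9 * 21 / 3 = 189 / 3 = 63
Fold in T2=11: gcd(63, 11) = 1; lcm(63, 11) = 63 * 11 / 1 = 693 / 1 = 693
Fold in T3=11: gcd(693, 11) = 11; lcm(693, 11) = 693 * 11 / 11 = 7623 / 11 = 693
Full cycle length = 693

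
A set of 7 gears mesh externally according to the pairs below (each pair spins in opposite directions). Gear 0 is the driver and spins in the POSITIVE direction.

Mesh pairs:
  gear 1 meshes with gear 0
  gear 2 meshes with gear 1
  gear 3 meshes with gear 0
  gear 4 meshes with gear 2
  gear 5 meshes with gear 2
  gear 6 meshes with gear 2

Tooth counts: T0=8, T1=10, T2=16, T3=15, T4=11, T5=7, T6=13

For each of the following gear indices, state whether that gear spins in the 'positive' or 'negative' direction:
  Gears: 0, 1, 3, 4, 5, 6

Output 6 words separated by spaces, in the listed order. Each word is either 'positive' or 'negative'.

Gear 0 (driver): positive (depth 0)
  gear 1: meshes with gear 0 -> depth 1 -> negative (opposite of gear 0)
  gear 2: meshes with gear 1 -> depth 2 -> positive (opposite of gear 1)
  gear 3: meshes with gear 0 -> depth 1 -> negative (opposite of gear 0)
  gear 4: meshes with gear 2 -> depth 3 -> negative (opposite of gear 2)
  gear 5: meshes with gear 2 -> depth 3 -> negative (opposite of gear 2)
  gear 6: meshes with gear 2 -> depth 3 -> negative (opposite of gear 2)
Queried indices 0, 1, 3, 4, 5, 6 -> positive, negative, negative, negative, negative, negative

Answer: positive negative negative negative negative negative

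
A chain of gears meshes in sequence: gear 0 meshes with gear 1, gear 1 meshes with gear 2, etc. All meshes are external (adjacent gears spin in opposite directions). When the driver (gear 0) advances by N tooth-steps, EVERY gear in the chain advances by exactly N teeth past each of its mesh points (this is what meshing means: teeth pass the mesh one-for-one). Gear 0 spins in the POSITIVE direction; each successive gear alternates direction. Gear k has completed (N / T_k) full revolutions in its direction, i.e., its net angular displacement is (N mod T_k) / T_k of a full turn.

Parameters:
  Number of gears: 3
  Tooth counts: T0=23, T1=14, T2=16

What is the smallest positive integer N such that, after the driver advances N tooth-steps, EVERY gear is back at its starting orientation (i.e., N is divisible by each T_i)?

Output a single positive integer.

Answer: 2576

Derivation:
Gear k returns to start when N is a multiple of T_k.
All gears at start simultaneously when N is a common multiple of [23, 14, 16]; the smallest such N is lcm(23, 14, 16).
Start: lcm = T0 = 23
Fold in T1=14: gcd(23, 14) = 1; lcm(23, 14) = 23 * 14 / 1 = 322 / 1 = 322
Fold in T2=16: gcd(322, 16) = 2; lcm(322, 16) = 322 * 16 / 2 = 5152 / 2 = 2576
Full cycle length = 2576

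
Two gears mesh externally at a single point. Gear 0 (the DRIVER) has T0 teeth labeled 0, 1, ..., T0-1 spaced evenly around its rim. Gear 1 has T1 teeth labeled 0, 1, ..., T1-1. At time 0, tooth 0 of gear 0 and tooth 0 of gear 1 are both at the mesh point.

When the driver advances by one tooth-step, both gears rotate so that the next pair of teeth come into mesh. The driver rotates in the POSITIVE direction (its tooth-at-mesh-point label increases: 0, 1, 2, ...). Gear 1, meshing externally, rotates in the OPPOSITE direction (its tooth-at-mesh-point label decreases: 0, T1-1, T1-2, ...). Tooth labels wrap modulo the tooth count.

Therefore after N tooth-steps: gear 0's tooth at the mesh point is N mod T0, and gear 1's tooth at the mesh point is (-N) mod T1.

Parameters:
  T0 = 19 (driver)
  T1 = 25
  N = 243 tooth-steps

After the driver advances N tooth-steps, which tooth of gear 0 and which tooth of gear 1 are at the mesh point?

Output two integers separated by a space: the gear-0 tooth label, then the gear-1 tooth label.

Gear 0 (driver, T0=19): tooth at mesh = N mod T0
  243 = 12 * 19 + 15, so 243 mod 19 = 15
  gear 0 tooth = 15
Gear 1 (driven, T1=25): tooth at mesh = (-N) mod T1
  243 = 9 * 25 + 18, so 243 mod 25 = 18
  (-243) mod 25 = (-18) mod 25 = 25 - 18 = 7
Mesh after 243 steps: gear-0 tooth 15 meets gear-1 tooth 7

Answer: 15 7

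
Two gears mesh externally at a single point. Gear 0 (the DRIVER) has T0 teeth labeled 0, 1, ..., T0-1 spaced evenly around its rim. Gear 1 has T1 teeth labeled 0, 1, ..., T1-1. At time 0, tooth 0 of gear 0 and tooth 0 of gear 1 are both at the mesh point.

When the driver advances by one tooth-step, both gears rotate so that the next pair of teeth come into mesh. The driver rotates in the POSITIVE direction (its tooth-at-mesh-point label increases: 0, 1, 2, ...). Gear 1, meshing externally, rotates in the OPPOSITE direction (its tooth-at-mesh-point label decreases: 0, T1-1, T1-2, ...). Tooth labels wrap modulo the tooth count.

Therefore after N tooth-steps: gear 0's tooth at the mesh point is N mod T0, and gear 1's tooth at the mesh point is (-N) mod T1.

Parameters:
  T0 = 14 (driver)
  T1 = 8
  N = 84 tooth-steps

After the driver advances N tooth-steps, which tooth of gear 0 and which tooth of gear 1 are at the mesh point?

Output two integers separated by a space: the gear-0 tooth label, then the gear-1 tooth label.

Answer: 0 4

Derivation:
Gear 0 (driver, T0=14): tooth at mesh = N mod T0
  84 = 6 * 14 + 0, so 84 mod 14 = 0
  gear 0 tooth = 0
Gear 1 (driven, T1=8): tooth at mesh = (-N) mod T1
  84 = 10 * 8 + 4, so 84 mod 8 = 4
  (-84) mod 8 = (-4) mod 8 = 8 - 4 = 4
Mesh after 84 steps: gear-0 tooth 0 meets gear-1 tooth 4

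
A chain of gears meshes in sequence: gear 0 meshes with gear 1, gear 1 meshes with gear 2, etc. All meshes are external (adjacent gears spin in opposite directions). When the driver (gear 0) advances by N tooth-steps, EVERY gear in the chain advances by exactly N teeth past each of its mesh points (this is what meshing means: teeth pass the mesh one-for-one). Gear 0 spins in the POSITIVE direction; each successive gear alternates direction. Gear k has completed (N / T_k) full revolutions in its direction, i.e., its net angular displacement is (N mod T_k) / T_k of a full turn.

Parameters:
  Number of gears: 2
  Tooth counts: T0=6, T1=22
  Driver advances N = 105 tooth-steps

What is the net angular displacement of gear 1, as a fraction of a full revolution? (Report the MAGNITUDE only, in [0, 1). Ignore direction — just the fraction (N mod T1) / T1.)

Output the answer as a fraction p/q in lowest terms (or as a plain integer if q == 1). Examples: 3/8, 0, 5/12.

Chain of 2 gears, tooth counts: [6, 22]
  gear 0: T0=6, direction=positive, advance = 105 mod 6 = 3 teeth = 3/6 turn
  gear 1: T1=22, direction=negative, advance = 105 mod 22 = 17 teeth = 17/22 turn
Gear 1: 105 mod 22 = 17
Fraction = 17 / 22 = 17/22 (gcd(17,22)=1) = 17/22

Answer: 17/22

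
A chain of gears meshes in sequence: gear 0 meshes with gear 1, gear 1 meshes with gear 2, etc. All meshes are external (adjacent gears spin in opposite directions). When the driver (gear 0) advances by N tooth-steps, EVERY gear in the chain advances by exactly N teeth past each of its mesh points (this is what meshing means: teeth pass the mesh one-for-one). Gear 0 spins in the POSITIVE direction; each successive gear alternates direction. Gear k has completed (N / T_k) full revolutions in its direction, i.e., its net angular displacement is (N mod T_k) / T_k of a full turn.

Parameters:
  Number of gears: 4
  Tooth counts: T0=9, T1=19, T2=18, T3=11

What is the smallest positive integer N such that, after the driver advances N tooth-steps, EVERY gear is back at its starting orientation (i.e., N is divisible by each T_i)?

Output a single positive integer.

Answer: 3762

Derivation:
Gear k returns to start when N is a multiple of T_k.
All gears at start simultaneously when N is a common multiple of [9, 19, 18, 11]; the smallest such N is lcm(9, 19, 18, 11).
Start: lcm = T0 = 9
Fold in T1=19: gcd(9, 19) = 1; lcm(9, 19) = 9 * 19 / 1 = 171 / 1 = 171
Fold in T2=18: gcd(171, 18) = 9; lcm(171, 18) = 171 * 18 / 9 = 3078 / 9 = 342
Fold in T3=11: gcd(342, 11) = 1; lcm(342, 11) = 342 * 11 / 1 = 3762 / 1 = 3762
Full cycle length = 3762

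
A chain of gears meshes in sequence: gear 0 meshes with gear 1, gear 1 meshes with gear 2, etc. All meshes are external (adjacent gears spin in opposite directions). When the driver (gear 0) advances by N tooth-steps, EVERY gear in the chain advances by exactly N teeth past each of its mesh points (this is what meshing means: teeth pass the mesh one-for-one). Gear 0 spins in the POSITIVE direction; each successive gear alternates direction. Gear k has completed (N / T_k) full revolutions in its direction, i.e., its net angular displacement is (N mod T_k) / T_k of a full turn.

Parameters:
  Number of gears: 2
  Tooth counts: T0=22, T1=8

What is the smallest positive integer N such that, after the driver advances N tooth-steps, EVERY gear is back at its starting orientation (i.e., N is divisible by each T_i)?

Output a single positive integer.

Gear k returns to start when N is a multiple of T_k.
All gears at start simultaneously when N is a common multiple of [22, 8]; the smallest such N is lcm(22, 8).
Start: lcm = T0 = 22
Fold in T1=8: gcd(22, 8) = 2; lcm(22, 8) = 22 * 8 / 2 = 176 / 2 = 88
Full cycle length = 88

Answer: 88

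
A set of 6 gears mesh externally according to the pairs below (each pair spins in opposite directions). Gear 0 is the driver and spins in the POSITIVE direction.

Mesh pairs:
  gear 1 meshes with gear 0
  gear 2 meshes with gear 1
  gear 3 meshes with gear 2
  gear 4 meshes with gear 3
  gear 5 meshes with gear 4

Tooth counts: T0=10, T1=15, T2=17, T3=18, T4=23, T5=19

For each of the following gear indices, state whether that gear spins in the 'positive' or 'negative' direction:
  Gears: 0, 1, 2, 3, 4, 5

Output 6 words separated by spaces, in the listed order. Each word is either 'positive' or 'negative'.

Answer: positive negative positive negative positive negative

Derivation:
Gear 0 (driver): positive (depth 0)
  gear 1: meshes with gear 0 -> depth 1 -> negative (opposite of gear 0)
  gear 2: meshes with gear 1 -> depth 2 -> positive (opposite of gear 1)
  gear 3: meshes with gear 2 -> depth 3 -> negative (opposite of gear 2)
  gear 4: meshes with gear 3 -> depth 4 -> positive (opposite of gear 3)
  gear 5: meshes with gear 4 -> depth 5 -> negative (opposite of gear 4)
Queried indices 0, 1, 2, 3, 4, 5 -> positive, negative, positive, negative, positive, negative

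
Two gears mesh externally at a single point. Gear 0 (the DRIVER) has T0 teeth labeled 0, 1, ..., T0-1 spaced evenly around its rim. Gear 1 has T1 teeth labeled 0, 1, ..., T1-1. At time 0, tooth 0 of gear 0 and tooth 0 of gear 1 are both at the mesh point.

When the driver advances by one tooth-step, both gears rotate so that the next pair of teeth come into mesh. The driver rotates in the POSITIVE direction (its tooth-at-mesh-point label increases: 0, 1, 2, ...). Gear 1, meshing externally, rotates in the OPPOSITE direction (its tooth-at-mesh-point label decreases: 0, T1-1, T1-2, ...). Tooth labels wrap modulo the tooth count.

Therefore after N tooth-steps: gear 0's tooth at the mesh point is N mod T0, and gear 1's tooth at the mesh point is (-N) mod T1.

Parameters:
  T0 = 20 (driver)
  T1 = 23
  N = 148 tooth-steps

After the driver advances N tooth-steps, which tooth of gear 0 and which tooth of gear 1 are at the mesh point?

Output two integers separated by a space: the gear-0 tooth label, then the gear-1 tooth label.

Gear 0 (driver, T0=20): tooth at mesh = N mod T0
  148 = 7 * 20 + 8, so 148 mod 20 = 8
  gear 0 tooth = 8
Gear 1 (driven, T1=23): tooth at mesh = (-N) mod T1
  148 = 6 * 23 + 10, so 148 mod 23 = 10
  (-148) mod 23 = (-10) mod 23 = 23 - 10 = 13
Mesh after 148 steps: gear-0 tooth 8 meets gear-1 tooth 13

Answer: 8 13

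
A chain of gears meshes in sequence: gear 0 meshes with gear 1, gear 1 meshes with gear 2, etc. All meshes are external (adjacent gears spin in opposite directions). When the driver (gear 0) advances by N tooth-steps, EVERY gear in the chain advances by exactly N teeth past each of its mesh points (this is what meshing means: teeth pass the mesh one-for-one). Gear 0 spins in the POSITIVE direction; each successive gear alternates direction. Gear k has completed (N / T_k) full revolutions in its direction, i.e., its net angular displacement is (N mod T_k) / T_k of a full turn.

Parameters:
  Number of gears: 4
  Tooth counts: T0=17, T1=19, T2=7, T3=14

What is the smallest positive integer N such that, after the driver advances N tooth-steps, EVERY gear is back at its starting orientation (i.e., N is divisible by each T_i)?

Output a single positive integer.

Answer: 4522

Derivation:
Gear k returns to start when N is a multiple of T_k.
All gears at start simultaneously when N is a common multiple of [17, 19, 7, 14]; the smallest such N is lcm(17, 19, 7, 14).
Start: lcm = T0 = 17
Fold in T1=19: gcd(17, 19) = 1; lcm(17, 19) = 17 * 19 / 1 = 323 / 1 = 323
Fold in T2=7: gcd(323, 7) = 1; lcm(323, 7) = 323 * 7 / 1 = 2261 / 1 = 2261
Fold in T3=14: gcd(2261, 14) = 7; lcm(2261, 14) = 2261 * 14 / 7 = 31654 / 7 = 4522
Full cycle length = 4522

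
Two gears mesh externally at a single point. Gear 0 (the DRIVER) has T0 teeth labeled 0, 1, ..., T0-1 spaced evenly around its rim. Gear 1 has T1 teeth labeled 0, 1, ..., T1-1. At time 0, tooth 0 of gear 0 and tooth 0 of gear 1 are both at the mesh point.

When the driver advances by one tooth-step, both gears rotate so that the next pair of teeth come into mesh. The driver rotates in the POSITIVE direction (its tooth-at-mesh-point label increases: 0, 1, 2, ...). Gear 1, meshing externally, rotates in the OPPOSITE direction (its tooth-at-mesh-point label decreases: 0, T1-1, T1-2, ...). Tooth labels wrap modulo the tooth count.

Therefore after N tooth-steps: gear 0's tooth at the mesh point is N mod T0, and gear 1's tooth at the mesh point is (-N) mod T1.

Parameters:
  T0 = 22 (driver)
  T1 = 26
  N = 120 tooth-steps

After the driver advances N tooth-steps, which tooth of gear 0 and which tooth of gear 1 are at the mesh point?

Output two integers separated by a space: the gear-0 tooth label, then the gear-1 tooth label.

Gear 0 (driver, T0=22): tooth at mesh = N mod T0
  120 = 5 * 22 + 10, so 120 mod 22 = 10
  gear 0 tooth = 10
Gear 1 (driven, T1=26): tooth at mesh = (-N) mod T1
  120 = 4 * 26 + 16, so 120 mod 26 = 16
  (-120) mod 26 = (-16) mod 26 = 26 - 16 = 10
Mesh after 120 steps: gear-0 tooth 10 meets gear-1 tooth 10

Answer: 10 10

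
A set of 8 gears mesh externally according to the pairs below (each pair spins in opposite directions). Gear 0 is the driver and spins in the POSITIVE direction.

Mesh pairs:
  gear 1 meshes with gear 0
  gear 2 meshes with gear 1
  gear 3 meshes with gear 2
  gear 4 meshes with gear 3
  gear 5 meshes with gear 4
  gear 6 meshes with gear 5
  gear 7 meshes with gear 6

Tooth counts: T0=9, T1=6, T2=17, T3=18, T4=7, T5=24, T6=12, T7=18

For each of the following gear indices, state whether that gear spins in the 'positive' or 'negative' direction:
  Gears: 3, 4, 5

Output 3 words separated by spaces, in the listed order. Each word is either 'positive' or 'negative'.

Gear 0 (driver): positive (depth 0)
  gear 1: meshes with gear 0 -> depth 1 -> negative (opposite of gear 0)
  gear 2: meshes with gear 1 -> depth 2 -> positive (opposite of gear 1)
  gear 3: meshes with gear 2 -> depth 3 -> negative (opposite of gear 2)
  gear 4: meshes with gear 3 -> depth 4 -> positive (opposite of gear 3)
  gear 5: meshes with gear 4 -> depth 5 -> negative (opposite of gear 4)
  gear 6: meshes with gear 5 -> depth 6 -> positive (opposite of gear 5)
  gear 7: meshes with gear 6 -> depth 7 -> negative (opposite of gear 6)
Queried indices 3, 4, 5 -> negative, positive, negative

Answer: negative positive negative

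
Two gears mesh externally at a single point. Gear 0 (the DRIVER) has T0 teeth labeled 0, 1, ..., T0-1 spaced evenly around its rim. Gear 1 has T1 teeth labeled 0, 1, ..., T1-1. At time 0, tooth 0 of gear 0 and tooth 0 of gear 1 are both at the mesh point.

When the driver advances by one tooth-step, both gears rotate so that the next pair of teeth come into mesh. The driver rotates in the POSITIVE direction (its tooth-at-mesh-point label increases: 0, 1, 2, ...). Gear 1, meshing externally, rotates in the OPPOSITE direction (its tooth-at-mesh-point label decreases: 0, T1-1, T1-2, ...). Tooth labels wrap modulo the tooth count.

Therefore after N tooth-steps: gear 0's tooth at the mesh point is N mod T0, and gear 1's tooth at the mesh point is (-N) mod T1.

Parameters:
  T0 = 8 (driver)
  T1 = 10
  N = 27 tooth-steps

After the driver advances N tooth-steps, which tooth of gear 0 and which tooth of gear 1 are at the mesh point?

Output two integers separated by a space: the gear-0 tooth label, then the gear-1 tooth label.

Gear 0 (driver, T0=8): tooth at mesh = N mod T0
  27 = 3 * 8 + 3, so 27 mod 8 = 3
  gear 0 tooth = 3
Gear 1 (driven, T1=10): tooth at mesh = (-N) mod T1
  27 = 2 * 10 + 7, so 27 mod 10 = 7
  (-27) mod 10 = (-7) mod 10 = 10 - 7 = 3
Mesh after 27 steps: gear-0 tooth 3 meets gear-1 tooth 3

Answer: 3 3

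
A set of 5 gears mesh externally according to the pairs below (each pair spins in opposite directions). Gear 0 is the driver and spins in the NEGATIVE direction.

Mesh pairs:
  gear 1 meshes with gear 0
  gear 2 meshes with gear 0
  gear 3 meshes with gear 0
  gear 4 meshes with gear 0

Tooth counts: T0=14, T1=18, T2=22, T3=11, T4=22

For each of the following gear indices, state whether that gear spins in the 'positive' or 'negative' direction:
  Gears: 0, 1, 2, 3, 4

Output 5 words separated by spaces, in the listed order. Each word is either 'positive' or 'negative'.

Answer: negative positive positive positive positive

Derivation:
Gear 0 (driver): negative (depth 0)
  gear 1: meshes with gear 0 -> depth 1 -> positive (opposite of gear 0)
  gear 2: meshes with gear 0 -> depth 1 -> positive (opposite of gear 0)
  gear 3: meshes with gear 0 -> depth 1 -> positive (opposite of gear 0)
  gear 4: meshes with gear 0 -> depth 1 -> positive (opposite of gear 0)
Queried indices 0, 1, 2, 3, 4 -> negative, positive, positive, positive, positive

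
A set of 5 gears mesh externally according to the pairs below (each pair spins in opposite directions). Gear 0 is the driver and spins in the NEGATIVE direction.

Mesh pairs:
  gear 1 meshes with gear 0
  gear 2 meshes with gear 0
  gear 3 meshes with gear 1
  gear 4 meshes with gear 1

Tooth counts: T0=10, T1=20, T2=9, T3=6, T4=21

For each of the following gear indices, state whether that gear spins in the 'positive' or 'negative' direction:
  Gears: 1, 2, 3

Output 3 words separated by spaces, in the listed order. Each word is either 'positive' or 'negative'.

Gear 0 (driver): negative (depth 0)
  gear 1: meshes with gear 0 -> depth 1 -> positive (opposite of gear 0)
  gear 2: meshes with gear 0 -> depth 1 -> positive (opposite of gear 0)
  gear 3: meshes with gear 1 -> depth 2 -> negative (opposite of gear 1)
  gear 4: meshes with gear 1 -> depth 2 -> negative (opposite of gear 1)
Queried indices 1, 2, 3 -> positive, positive, negative

Answer: positive positive negative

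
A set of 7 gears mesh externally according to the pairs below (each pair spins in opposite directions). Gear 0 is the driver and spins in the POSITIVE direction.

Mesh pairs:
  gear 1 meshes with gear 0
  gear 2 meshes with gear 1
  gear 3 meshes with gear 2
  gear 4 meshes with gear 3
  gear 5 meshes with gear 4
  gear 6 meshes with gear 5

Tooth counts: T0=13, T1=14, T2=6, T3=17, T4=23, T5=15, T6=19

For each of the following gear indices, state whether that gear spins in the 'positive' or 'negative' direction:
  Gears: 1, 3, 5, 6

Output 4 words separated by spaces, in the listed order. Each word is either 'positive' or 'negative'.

Answer: negative negative negative positive

Derivation:
Gear 0 (driver): positive (depth 0)
  gear 1: meshes with gear 0 -> depth 1 -> negative (opposite of gear 0)
  gear 2: meshes with gear 1 -> depth 2 -> positive (opposite of gear 1)
  gear 3: meshes with gear 2 -> depth 3 -> negative (opposite of gear 2)
  gear 4: meshes with gear 3 -> depth 4 -> positive (opposite of gear 3)
  gear 5: meshes with gear 4 -> depth 5 -> negative (opposite of gear 4)
  gear 6: meshes with gear 5 -> depth 6 -> positive (opposite of gear 5)
Queried indices 1, 3, 5, 6 -> negative, negative, negative, positive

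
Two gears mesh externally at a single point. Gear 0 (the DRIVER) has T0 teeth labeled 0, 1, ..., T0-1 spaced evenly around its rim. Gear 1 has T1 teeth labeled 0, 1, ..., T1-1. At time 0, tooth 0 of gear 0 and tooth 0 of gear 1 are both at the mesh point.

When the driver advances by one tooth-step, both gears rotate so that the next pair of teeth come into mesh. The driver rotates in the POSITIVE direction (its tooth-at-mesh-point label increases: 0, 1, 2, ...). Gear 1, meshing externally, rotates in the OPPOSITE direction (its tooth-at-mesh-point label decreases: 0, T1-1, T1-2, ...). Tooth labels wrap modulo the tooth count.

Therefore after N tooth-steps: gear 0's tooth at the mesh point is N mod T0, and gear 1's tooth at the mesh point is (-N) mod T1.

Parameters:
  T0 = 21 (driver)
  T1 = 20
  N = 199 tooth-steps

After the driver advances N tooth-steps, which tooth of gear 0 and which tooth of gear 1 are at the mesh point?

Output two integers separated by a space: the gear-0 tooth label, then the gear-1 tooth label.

Answer: 10 1

Derivation:
Gear 0 (driver, T0=21): tooth at mesh = N mod T0
  199 = 9 * 21 + 10, so 199 mod 21 = 10
  gear 0 tooth = 10
Gear 1 (driven, T1=20): tooth at mesh = (-N) mod T1
  199 = 9 * 20 + 19, so 199 mod 20 = 19
  (-199) mod 20 = (-19) mod 20 = 20 - 19 = 1
Mesh after 199 steps: gear-0 tooth 10 meets gear-1 tooth 1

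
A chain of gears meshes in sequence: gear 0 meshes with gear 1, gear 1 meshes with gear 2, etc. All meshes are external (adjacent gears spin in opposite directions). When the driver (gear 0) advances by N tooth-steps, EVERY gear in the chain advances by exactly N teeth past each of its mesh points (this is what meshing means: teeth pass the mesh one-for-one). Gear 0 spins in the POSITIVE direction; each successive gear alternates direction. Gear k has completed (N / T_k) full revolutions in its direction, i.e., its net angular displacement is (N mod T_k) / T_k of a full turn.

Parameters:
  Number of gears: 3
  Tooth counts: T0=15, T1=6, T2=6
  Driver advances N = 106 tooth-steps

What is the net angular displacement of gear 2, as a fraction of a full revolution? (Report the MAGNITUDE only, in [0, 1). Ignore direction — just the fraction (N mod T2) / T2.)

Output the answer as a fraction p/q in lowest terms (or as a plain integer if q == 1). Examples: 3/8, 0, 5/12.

Answer: 2/3

Derivation:
Chain of 3 gears, tooth counts: [15, 6, 6]
  gear 0: T0=15, direction=positive, advance = 106 mod 15 = 1 teeth = 1/15 turn
  gear 1: T1=6, direction=negative, advance = 106 mod 6 = 4 teeth = 4/6 turn
  gear 2: T2=6, direction=positive, advance = 106 mod 6 = 4 teeth = 4/6 turn
Gear 2: 106 mod 6 = 4
Fraction = 4 / 6 = 2/3 (gcd(4,6)=2) = 2/3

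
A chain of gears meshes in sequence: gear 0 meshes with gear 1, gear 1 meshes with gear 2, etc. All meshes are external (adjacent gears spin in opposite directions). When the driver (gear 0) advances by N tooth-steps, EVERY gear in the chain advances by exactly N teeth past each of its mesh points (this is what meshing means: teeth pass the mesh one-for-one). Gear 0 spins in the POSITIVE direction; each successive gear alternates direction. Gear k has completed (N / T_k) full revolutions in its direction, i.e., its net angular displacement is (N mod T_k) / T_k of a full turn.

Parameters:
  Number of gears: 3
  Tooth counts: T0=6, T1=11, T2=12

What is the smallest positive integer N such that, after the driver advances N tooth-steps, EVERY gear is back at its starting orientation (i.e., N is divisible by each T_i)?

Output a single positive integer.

Gear k returns to start when N is a multiple of T_k.
All gears at start simultaneously when N is a common multiple of [6, 11, 12]; the smallest such N is lcm(6, 11, 12).
Start: lcm = T0 = 6
Fold in T1=11: gcd(6, 11) = 1; lcm(6, 11) = 6 * 11 / 1 = 66 / 1 = 66
Fold in T2=12: gcd(66, 12) = 6; lcm(66, 12) = 66 * 12 / 6 = 792 / 6 = 132
Full cycle length = 132

Answer: 132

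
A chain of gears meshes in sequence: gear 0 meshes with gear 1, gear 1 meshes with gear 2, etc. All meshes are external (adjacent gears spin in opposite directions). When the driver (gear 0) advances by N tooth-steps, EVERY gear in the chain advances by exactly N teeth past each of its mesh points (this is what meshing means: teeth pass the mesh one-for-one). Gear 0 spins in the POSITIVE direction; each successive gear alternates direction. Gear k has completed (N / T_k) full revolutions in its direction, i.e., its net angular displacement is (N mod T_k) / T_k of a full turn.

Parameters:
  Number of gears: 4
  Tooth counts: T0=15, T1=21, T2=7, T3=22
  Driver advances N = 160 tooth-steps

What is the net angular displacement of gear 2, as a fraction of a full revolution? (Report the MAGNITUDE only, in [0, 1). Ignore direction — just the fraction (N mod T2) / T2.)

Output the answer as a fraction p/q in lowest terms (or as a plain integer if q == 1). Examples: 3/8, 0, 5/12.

Answer: 6/7

Derivation:
Chain of 4 gears, tooth counts: [15, 21, 7, 22]
  gear 0: T0=15, direction=positive, advance = 160 mod 15 = 10 teeth = 10/15 turn
  gear 1: T1=21, direction=negative, advance = 160 mod 21 = 13 teeth = 13/21 turn
  gear 2: T2=7, direction=positive, advance = 160 mod 7 = 6 teeth = 6/7 turn
  gear 3: T3=22, direction=negative, advance = 160 mod 22 = 6 teeth = 6/22 turn
Gear 2: 160 mod 7 = 6
Fraction = 6 / 7 = 6/7 (gcd(6,7)=1) = 6/7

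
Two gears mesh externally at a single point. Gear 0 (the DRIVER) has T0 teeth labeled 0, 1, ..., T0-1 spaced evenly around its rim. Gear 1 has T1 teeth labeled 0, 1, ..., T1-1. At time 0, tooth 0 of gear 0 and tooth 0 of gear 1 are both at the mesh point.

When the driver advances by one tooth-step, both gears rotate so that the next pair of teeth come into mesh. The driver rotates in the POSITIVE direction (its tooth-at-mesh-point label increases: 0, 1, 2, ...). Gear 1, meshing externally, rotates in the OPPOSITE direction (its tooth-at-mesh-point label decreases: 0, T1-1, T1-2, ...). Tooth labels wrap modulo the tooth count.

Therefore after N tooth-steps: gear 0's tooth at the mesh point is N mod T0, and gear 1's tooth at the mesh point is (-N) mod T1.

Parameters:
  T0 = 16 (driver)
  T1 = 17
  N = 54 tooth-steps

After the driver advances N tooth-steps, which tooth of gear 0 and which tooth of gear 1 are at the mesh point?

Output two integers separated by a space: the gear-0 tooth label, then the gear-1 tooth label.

Gear 0 (driver, T0=16): tooth at mesh = N mod T0
  54 = 3 * 16 + 6, so 54 mod 16 = 6
  gear 0 tooth = 6
Gear 1 (driven, T1=17): tooth at mesh = (-N) mod T1
  54 = 3 * 17 + 3, so 54 mod 17 = 3
  (-54) mod 17 = (-3) mod 17 = 17 - 3 = 14
Mesh after 54 steps: gear-0 tooth 6 meets gear-1 tooth 14

Answer: 6 14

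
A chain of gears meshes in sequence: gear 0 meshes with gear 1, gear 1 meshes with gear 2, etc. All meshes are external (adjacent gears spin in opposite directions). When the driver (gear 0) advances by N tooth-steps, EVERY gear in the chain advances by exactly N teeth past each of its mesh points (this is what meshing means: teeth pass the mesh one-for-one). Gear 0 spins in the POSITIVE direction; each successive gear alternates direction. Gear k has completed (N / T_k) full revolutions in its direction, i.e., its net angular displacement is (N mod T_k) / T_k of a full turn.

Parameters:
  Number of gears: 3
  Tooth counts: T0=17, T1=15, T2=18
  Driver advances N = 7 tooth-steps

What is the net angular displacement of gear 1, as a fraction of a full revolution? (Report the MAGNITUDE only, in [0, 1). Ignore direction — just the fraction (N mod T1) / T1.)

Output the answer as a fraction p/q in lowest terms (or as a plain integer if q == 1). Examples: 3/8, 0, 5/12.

Chain of 3 gears, tooth counts: [17, 15, 18]
  gear 0: T0=17, direction=positive, advance = 7 mod 17 = 7 teeth = 7/17 turn
  gear 1: T1=15, direction=negative, advance = 7 mod 15 = 7 teeth = 7/15 turn
  gear 2: T2=18, direction=positive, advance = 7 mod 18 = 7 teeth = 7/18 turn
Gear 1: 7 mod 15 = 7
Fraction = 7 / 15 = 7/15 (gcd(7,15)=1) = 7/15

Answer: 7/15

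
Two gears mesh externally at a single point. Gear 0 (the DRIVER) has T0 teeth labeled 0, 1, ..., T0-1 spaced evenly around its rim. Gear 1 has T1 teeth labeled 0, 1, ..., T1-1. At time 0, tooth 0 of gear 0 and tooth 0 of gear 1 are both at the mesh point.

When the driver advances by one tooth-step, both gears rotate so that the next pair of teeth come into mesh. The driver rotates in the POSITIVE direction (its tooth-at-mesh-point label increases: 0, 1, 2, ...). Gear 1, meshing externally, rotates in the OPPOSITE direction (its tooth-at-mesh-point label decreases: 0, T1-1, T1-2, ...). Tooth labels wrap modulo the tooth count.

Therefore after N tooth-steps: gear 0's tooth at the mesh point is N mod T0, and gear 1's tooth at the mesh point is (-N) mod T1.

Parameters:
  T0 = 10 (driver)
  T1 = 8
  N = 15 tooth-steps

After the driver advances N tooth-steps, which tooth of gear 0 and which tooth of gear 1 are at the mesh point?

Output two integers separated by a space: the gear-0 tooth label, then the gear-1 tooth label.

Gear 0 (driver, T0=10): tooth at mesh = N mod T0
  15 = 1 * 10 + 5, so 15 mod 10 = 5
  gear 0 tooth = 5
Gear 1 (driven, T1=8): tooth at mesh = (-N) mod T1
  15 = 1 * 8 + 7, so 15 mod 8 = 7
  (-15) mod 8 = (-7) mod 8 = 8 - 7 = 1
Mesh after 15 steps: gear-0 tooth 5 meets gear-1 tooth 1

Answer: 5 1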